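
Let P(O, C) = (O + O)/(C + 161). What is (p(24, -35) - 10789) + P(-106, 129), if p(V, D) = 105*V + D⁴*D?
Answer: -7616870986/145 ≈ -5.2530e+7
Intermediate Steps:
P(O, C) = 2*O/(161 + C) (P(O, C) = (2*O)/(161 + C) = 2*O/(161 + C))
p(V, D) = D⁵ + 105*V (p(V, D) = 105*V + D⁵ = D⁵ + 105*V)
(p(24, -35) - 10789) + P(-106, 129) = (((-35)⁵ + 105*24) - 10789) + 2*(-106)/(161 + 129) = ((-52521875 + 2520) - 10789) + 2*(-106)/290 = (-52519355 - 10789) + 2*(-106)*(1/290) = -52530144 - 106/145 = -7616870986/145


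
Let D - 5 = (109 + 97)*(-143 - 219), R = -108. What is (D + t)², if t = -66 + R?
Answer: 5586217081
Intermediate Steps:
t = -174 (t = -66 - 108 = -174)
D = -74567 (D = 5 + (109 + 97)*(-143 - 219) = 5 + 206*(-362) = 5 - 74572 = -74567)
(D + t)² = (-74567 - 174)² = (-74741)² = 5586217081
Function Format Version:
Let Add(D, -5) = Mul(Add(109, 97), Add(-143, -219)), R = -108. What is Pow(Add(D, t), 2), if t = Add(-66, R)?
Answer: 5586217081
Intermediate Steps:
t = -174 (t = Add(-66, -108) = -174)
D = -74567 (D = Add(5, Mul(Add(109, 97), Add(-143, -219))) = Add(5, Mul(206, -362)) = Add(5, -74572) = -74567)
Pow(Add(D, t), 2) = Pow(Add(-74567, -174), 2) = Pow(-74741, 2) = 5586217081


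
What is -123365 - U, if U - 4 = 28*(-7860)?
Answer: 96711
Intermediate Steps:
U = -220076 (U = 4 + 28*(-7860) = 4 - 220080 = -220076)
-123365 - U = -123365 - 1*(-220076) = -123365 + 220076 = 96711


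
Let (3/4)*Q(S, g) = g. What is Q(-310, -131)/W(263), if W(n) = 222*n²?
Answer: -262/23033277 ≈ -1.1375e-5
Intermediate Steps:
Q(S, g) = 4*g/3
Q(-310, -131)/W(263) = ((4/3)*(-131))/((222*263²)) = -524/(3*(222*69169)) = -524/3/15355518 = -524/3*1/15355518 = -262/23033277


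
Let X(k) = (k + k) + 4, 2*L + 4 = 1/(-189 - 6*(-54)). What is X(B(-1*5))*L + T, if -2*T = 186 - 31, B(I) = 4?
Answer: -9131/90 ≈ -101.46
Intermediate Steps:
T = -155/2 (T = -(186 - 31)/2 = -½*155 = -155/2 ≈ -77.500)
L = -539/270 (L = -2 + 1/(2*(-189 - 6*(-54))) = -2 + 1/(2*(-189 + 324)) = -2 + (½)/135 = -2 + (½)*(1/135) = -2 + 1/270 = -539/270 ≈ -1.9963)
X(k) = 4 + 2*k (X(k) = 2*k + 4 = 4 + 2*k)
X(B(-1*5))*L + T = (4 + 2*4)*(-539/270) - 155/2 = (4 + 8)*(-539/270) - 155/2 = 12*(-539/270) - 155/2 = -1078/45 - 155/2 = -9131/90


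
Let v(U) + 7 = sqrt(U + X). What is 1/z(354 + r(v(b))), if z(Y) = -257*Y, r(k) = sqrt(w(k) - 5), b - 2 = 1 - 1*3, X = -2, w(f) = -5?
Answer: I/(257*(sqrt(10) - 354*I)) ≈ -1.0991e-5 + 9.8181e-8*I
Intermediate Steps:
b = 0 (b = 2 + (1 - 1*3) = 2 + (1 - 3) = 2 - 2 = 0)
v(U) = -7 + sqrt(-2 + U) (v(U) = -7 + sqrt(U - 2) = -7 + sqrt(-2 + U))
r(k) = I*sqrt(10) (r(k) = sqrt(-5 - 5) = sqrt(-10) = I*sqrt(10))
1/z(354 + r(v(b))) = 1/(-257*(354 + I*sqrt(10))) = 1/(-90978 - 257*I*sqrt(10))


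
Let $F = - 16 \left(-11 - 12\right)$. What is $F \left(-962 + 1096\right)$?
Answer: $49312$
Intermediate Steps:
$F = 368$ ($F = \left(-16\right) \left(-23\right) = 368$)
$F \left(-962 + 1096\right) = 368 \left(-962 + 1096\right) = 368 \cdot 134 = 49312$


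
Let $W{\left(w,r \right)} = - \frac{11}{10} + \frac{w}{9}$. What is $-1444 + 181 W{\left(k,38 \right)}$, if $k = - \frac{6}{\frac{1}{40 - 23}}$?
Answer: $- \frac{110833}{30} \approx -3694.4$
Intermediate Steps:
$k = -102$ ($k = - \frac{6}{\frac{1}{17}} = - 6 \frac{1}{\frac{1}{17}} = \left(-6\right) 17 = -102$)
$W{\left(w,r \right)} = - \frac{11}{10} + \frac{w}{9}$ ($W{\left(w,r \right)} = \left(-11\right) \frac{1}{10} + w \frac{1}{9} = - \frac{11}{10} + \frac{w}{9}$)
$-1444 + 181 W{\left(k,38 \right)} = -1444 + 181 \left(- \frac{11}{10} + \frac{1}{9} \left(-102\right)\right) = -1444 + 181 \left(- \frac{11}{10} - \frac{34}{3}\right) = -1444 + 181 \left(- \frac{373}{30}\right) = -1444 - \frac{67513}{30} = - \frac{110833}{30}$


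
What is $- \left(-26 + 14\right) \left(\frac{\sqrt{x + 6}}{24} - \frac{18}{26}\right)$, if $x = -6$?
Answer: $- \frac{108}{13} \approx -8.3077$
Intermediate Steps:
$- \left(-26 + 14\right) \left(\frac{\sqrt{x + 6}}{24} - \frac{18}{26}\right) = - \left(-26 + 14\right) \left(\frac{\sqrt{-6 + 6}}{24} - \frac{18}{26}\right) = - \left(-12\right) \left(\sqrt{0} \cdot \frac{1}{24} - \frac{9}{13}\right) = - \left(-12\right) \left(0 \cdot \frac{1}{24} - \frac{9}{13}\right) = - \left(-12\right) \left(0 - \frac{9}{13}\right) = - \frac{\left(-12\right) \left(-9\right)}{13} = \left(-1\right) \frac{108}{13} = - \frac{108}{13}$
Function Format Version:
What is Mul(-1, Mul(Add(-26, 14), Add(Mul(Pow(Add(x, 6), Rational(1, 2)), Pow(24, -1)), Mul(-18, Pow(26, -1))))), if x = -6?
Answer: Rational(-108, 13) ≈ -8.3077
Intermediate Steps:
Mul(-1, Mul(Add(-26, 14), Add(Mul(Pow(Add(x, 6), Rational(1, 2)), Pow(24, -1)), Mul(-18, Pow(26, -1))))) = Mul(-1, Mul(Add(-26, 14), Add(Mul(Pow(Add(-6, 6), Rational(1, 2)), Pow(24, -1)), Mul(-18, Pow(26, -1))))) = Mul(-1, Mul(-12, Add(Mul(Pow(0, Rational(1, 2)), Rational(1, 24)), Mul(-18, Rational(1, 26))))) = Mul(-1, Mul(-12, Add(Mul(0, Rational(1, 24)), Rational(-9, 13)))) = Mul(-1, Mul(-12, Add(0, Rational(-9, 13)))) = Mul(-1, Mul(-12, Rational(-9, 13))) = Mul(-1, Rational(108, 13)) = Rational(-108, 13)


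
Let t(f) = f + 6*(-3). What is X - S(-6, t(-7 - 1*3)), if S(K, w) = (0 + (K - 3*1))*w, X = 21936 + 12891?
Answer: 34575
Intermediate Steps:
X = 34827
t(f) = -18 + f (t(f) = f - 18 = -18 + f)
S(K, w) = w*(-3 + K) (S(K, w) = (0 + (K - 3))*w = (0 + (-3 + K))*w = (-3 + K)*w = w*(-3 + K))
X - S(-6, t(-7 - 1*3)) = 34827 - (-18 + (-7 - 1*3))*(-3 - 6) = 34827 - (-18 + (-7 - 3))*(-9) = 34827 - (-18 - 10)*(-9) = 34827 - (-28)*(-9) = 34827 - 1*252 = 34827 - 252 = 34575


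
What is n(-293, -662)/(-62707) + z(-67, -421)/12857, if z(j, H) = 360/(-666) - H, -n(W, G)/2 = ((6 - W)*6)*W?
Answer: -499129727557/29830284263 ≈ -16.732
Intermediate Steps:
n(W, G) = -2*W*(36 - 6*W) (n(W, G) = -2*(6 - W)*6*W = -2*(36 - 6*W)*W = -2*W*(36 - 6*W))
z(j, H) = -20/37 - H (z(j, H) = 360*(-1/666) - H = -20/37 - H)
n(-293, -662)/(-62707) + z(-67, -421)/12857 = (12*(-293)*(-6 - 293))/(-62707) + (-20/37 - 1*(-421))/12857 = (12*(-293)*(-299))*(-1/62707) + (-20/37 + 421)*(1/12857) = 1051284*(-1/62707) + (15557/37)*(1/12857) = -1051284/62707 + 15557/475709 = -499129727557/29830284263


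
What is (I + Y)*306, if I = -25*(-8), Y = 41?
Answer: 73746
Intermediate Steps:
I = 200
(I + Y)*306 = (200 + 41)*306 = 241*306 = 73746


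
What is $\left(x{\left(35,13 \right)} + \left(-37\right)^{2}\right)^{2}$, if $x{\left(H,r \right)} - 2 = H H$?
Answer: $6739216$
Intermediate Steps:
$x{\left(H,r \right)} = 2 + H^{2}$ ($x{\left(H,r \right)} = 2 + H H = 2 + H^{2}$)
$\left(x{\left(35,13 \right)} + \left(-37\right)^{2}\right)^{2} = \left(\left(2 + 35^{2}\right) + \left(-37\right)^{2}\right)^{2} = \left(\left(2 + 1225\right) + 1369\right)^{2} = \left(1227 + 1369\right)^{2} = 2596^{2} = 6739216$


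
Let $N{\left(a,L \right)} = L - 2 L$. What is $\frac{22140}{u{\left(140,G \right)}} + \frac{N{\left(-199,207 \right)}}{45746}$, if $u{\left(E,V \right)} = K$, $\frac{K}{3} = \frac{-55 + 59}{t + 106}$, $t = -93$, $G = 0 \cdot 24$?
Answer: $\frac{1097217603}{45746} \approx 23985.0$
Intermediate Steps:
$G = 0$
$N{\left(a,L \right)} = - L$
$K = \frac{12}{13}$ ($K = 3 \frac{-55 + 59}{-93 + 106} = 3 \cdot \frac{4}{13} = \frac{12}{13} \approx 0.92308$)
$u{\left(E,V \right)} = \frac{12}{13}$
$\frac{22140}{u{\left(140,G \right)}} + \frac{N{\left(-199,207 \right)}}{45746} = \frac{22140}{\frac{12}{13}} + \frac{\left(-1\right) 207}{45746} = 22140 \cdot \frac{13}{12} - \frac{207}{45746} = 23985 - \frac{207}{45746} = \frac{1097217603}{45746}$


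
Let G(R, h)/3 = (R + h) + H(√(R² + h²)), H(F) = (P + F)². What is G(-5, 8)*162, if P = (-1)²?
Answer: 45198 + 972*√89 ≈ 54368.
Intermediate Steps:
P = 1
H(F) = (1 + F)²
G(R, h) = 3*R + 3*h + 3*(1 + √(R² + h²))² (G(R, h) = 3*((R + h) + (1 + √(R² + h²))²) = 3*(R + h + (1 + √(R² + h²))²) = 3*R + 3*h + 3*(1 + √(R² + h²))²)
G(-5, 8)*162 = (3*(-5) + 3*8 + 3*(1 + √((-5)² + 8²))²)*162 = (-15 + 24 + 3*(1 + √(25 + 64))²)*162 = (-15 + 24 + 3*(1 + √89)²)*162 = (9 + 3*(1 + √89)²)*162 = 1458 + 486*(1 + √89)²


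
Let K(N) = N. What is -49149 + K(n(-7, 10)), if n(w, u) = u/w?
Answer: -344053/7 ≈ -49150.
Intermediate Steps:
-49149 + K(n(-7, 10)) = -49149 + 10/(-7) = -49149 + 10*(-⅐) = -49149 - 10/7 = -344053/7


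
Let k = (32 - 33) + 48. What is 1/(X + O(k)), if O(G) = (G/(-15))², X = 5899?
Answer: 225/1329484 ≈ 0.00016924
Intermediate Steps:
k = 47 (k = -1 + 48 = 47)
O(G) = G²/225 (O(G) = (G*(-1/15))² = (-G/15)² = G²/225)
1/(X + O(k)) = 1/(5899 + (1/225)*47²) = 1/(5899 + (1/225)*2209) = 1/(5899 + 2209/225) = 1/(1329484/225) = 225/1329484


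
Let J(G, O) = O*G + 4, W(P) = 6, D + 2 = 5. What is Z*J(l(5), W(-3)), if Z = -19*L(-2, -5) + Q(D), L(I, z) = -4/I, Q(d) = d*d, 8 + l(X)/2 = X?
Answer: 928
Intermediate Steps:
D = 3 (D = -2 + 5 = 3)
l(X) = -16 + 2*X
Q(d) = d²
J(G, O) = 4 + G*O (J(G, O) = G*O + 4 = 4 + G*O)
Z = -29 (Z = -(-76)/(-2) + 3² = -(-76)*(-1)/2 + 9 = -19*2 + 9 = -38 + 9 = -29)
Z*J(l(5), W(-3)) = -29*(4 + (-16 + 2*5)*6) = -29*(4 + (-16 + 10)*6) = -29*(4 - 6*6) = -29*(4 - 36) = -29*(-32) = 928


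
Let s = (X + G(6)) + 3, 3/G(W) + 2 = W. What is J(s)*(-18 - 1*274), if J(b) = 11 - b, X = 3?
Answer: -1241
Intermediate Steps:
G(W) = 3/(-2 + W)
s = 27/4 (s = (3 + 3/(-2 + 6)) + 3 = (3 + 3/4) + 3 = (3 + 3*(¼)) + 3 = (3 + ¾) + 3 = 15/4 + 3 = 27/4 ≈ 6.7500)
J(s)*(-18 - 1*274) = (11 - 1*27/4)*(-18 - 1*274) = (11 - 27/4)*(-18 - 274) = (17/4)*(-292) = -1241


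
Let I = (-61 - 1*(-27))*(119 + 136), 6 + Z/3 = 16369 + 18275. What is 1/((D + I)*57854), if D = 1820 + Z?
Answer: 1/5615540656 ≈ 1.7808e-10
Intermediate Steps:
Z = 103914 (Z = -18 + 3*(16369 + 18275) = -18 + 3*34644 = -18 + 103932 = 103914)
I = -8670 (I = (-61 + 27)*255 = -34*255 = -8670)
D = 105734 (D = 1820 + 103914 = 105734)
1/((D + I)*57854) = 1/((105734 - 8670)*57854) = (1/57854)/97064 = (1/97064)*(1/57854) = 1/5615540656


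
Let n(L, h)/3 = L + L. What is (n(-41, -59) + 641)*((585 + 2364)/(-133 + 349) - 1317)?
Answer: -37067195/72 ≈ -5.1482e+5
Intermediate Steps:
n(L, h) = 6*L (n(L, h) = 3*(L + L) = 3*(2*L) = 6*L)
(n(-41, -59) + 641)*((585 + 2364)/(-133 + 349) - 1317) = (6*(-41) + 641)*((585 + 2364)/(-133 + 349) - 1317) = (-246 + 641)*(2949/216 - 1317) = 395*(2949*(1/216) - 1317) = 395*(983/72 - 1317) = 395*(-93841/72) = -37067195/72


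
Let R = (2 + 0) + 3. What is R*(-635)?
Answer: -3175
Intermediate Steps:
R = 5 (R = 2 + 3 = 5)
R*(-635) = 5*(-635) = -3175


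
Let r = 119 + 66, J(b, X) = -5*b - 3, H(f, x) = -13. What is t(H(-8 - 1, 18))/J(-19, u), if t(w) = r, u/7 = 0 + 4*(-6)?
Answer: 185/92 ≈ 2.0109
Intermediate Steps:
u = -168 (u = 7*(0 + 4*(-6)) = 7*(0 - 24) = 7*(-24) = -168)
J(b, X) = -3 - 5*b
r = 185
t(w) = 185
t(H(-8 - 1, 18))/J(-19, u) = 185/(-3 - 5*(-19)) = 185/(-3 + 95) = 185/92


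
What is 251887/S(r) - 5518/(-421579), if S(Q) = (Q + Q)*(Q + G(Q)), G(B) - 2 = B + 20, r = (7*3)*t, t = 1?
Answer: 106205101957/1133204352 ≈ 93.721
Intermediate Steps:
r = 21 (r = (7*3)*1 = 21*1 = 21)
G(B) = 22 + B (G(B) = 2 + (B + 20) = 2 + (20 + B) = 22 + B)
S(Q) = 2*Q*(22 + 2*Q) (S(Q) = (Q + Q)*(Q + (22 + Q)) = (2*Q)*(22 + 2*Q) = 2*Q*(22 + 2*Q))
251887/S(r) - 5518/(-421579) = 251887/((4*21*(11 + 21))) - 5518/(-421579) = 251887/((4*21*32)) - 5518*(-1/421579) = 251887/2688 + 5518/421579 = 106205101957/1133204352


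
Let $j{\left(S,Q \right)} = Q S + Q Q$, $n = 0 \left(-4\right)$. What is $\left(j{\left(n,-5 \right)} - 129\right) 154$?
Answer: $-16016$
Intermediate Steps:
$n = 0$
$j{\left(S,Q \right)} = Q^{2} + Q S$ ($j{\left(S,Q \right)} = Q S + Q^{2} = Q^{2} + Q S$)
$\left(j{\left(n,-5 \right)} - 129\right) 154 = \left(- 5 \left(-5 + 0\right) - 129\right) 154 = \left(\left(-5\right) \left(-5\right) - 129\right) 154 = \left(25 - 129\right) 154 = \left(-104\right) 154 = -16016$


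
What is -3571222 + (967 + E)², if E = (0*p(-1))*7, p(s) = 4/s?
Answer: -2636133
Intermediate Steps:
E = 0 (E = (0*(4/(-1)))*7 = (0*(4*(-1)))*7 = (0*(-4))*7 = 0*7 = 0)
-3571222 + (967 + E)² = -3571222 + (967 + 0)² = -3571222 + 967² = -3571222 + 935089 = -2636133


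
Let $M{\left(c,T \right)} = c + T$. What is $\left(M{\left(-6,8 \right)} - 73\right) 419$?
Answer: $-29749$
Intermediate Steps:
$M{\left(c,T \right)} = T + c$
$\left(M{\left(-6,8 \right)} - 73\right) 419 = \left(\left(8 - 6\right) - 73\right) 419 = \left(2 - 73\right) 419 = \left(-71\right) 419 = -29749$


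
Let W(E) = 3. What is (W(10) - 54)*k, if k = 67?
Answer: -3417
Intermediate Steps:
(W(10) - 54)*k = (3 - 54)*67 = -51*67 = -3417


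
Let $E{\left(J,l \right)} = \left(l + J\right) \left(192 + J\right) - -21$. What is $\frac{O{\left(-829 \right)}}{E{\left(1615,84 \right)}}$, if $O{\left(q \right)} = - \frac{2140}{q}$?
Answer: $\frac{1070}{1272562253} \approx 8.4082 \cdot 10^{-7}$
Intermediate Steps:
$E{\left(J,l \right)} = 21 + \left(192 + J\right) \left(J + l\right)$ ($E{\left(J,l \right)} = \left(J + l\right) \left(192 + J\right) + 21 = \left(192 + J\right) \left(J + l\right) + 21 = 21 + \left(192 + J\right) \left(J + l\right)$)
$\frac{O{\left(-829 \right)}}{E{\left(1615,84 \right)}} = \frac{\left(-2140\right) \frac{1}{-829}}{21 + 1615^{2} + 192 \cdot 1615 + 192 \cdot 84 + 1615 \cdot 84} = \frac{\left(-2140\right) \left(- \frac{1}{829}\right)}{21 + 2608225 + 310080 + 16128 + 135660} = \frac{2140}{829 \cdot 3070114} = \frac{2140}{829} \cdot \frac{1}{3070114} = \frac{1070}{1272562253}$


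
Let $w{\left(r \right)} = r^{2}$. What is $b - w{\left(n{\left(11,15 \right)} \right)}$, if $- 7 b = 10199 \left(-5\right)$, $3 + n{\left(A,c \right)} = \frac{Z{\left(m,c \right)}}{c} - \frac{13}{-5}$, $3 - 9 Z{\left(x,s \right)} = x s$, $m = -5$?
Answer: $\frac{14752061}{2025} \approx 7285.0$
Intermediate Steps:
$Z{\left(x,s \right)} = \frac{1}{3} - \frac{s x}{9}$ ($Z{\left(x,s \right)} = \frac{1}{3} - \frac{x s}{9} = \frac{1}{3} - \frac{s x}{9}$)
$n{\left(A,c \right)} = - \frac{2}{5} + \frac{\frac{1}{3} + \frac{5 c}{9}}{c}$ ($n{\left(A,c \right)} = -3 + \left(\frac{\frac{1}{3} - \frac{1}{9} c \left(-5\right)}{c} - \frac{13}{-5}\right) = -3 + \left(\frac{\frac{1}{3} + \frac{5 c}{9}}{c} - - \frac{13}{5}\right) = -3 + \left(\frac{\frac{1}{3} + \frac{5 c}{9}}{c} + \frac{13}{5}\right) = -3 + \left(\frac{13}{5} + \frac{\frac{1}{3} + \frac{5 c}{9}}{c}\right) = - \frac{2}{5} + \frac{\frac{1}{3} + \frac{5 c}{9}}{c}$)
$b = 7285$ ($b = - \frac{10199 \left(-5\right)}{7} = \left(- \frac{1}{7}\right) \left(-50995\right) = 7285$)
$b - w{\left(n{\left(11,15 \right)} \right)} = 7285 - \left(\frac{15 + 7 \cdot 15}{45 \cdot 15}\right)^{2} = 7285 - \left(\frac{1}{45} \cdot \frac{1}{15} \left(15 + 105\right)\right)^{2} = 7285 - \left(\frac{1}{45} \cdot \frac{1}{15} \cdot 120\right)^{2} = 7285 - \left(\frac{8}{45}\right)^{2} = 7285 - \frac{64}{2025} = \frac{14752061}{2025}$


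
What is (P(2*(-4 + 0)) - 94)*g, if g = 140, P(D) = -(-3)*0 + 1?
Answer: -13020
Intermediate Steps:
P(D) = 1 (P(D) = -3*0 + 1 = 0 + 1 = 1)
(P(2*(-4 + 0)) - 94)*g = (1 - 94)*140 = -93*140 = -13020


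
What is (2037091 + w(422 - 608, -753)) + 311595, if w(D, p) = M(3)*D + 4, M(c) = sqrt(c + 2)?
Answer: 2348690 - 186*sqrt(5) ≈ 2.3483e+6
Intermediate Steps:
M(c) = sqrt(2 + c)
w(D, p) = 4 + D*sqrt(5) (w(D, p) = sqrt(2 + 3)*D + 4 = sqrt(5)*D + 4 = D*sqrt(5) + 4 = 4 + D*sqrt(5))
(2037091 + w(422 - 608, -753)) + 311595 = (2037091 + (4 + (422 - 608)*sqrt(5))) + 311595 = (2037091 + (4 - 186*sqrt(5))) + 311595 = (2037095 - 186*sqrt(5)) + 311595 = 2348690 - 186*sqrt(5)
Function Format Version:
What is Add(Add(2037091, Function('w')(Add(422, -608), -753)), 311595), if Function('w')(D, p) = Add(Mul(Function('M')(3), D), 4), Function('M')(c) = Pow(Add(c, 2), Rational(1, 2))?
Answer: Add(2348690, Mul(-186, Pow(5, Rational(1, 2)))) ≈ 2.3483e+6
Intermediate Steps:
Function('M')(c) = Pow(Add(2, c), Rational(1, 2))
Function('w')(D, p) = Add(4, Mul(D, Pow(5, Rational(1, 2)))) (Function('w')(D, p) = Add(Mul(Pow(Add(2, 3), Rational(1, 2)), D), 4) = Add(Mul(Pow(5, Rational(1, 2)), D), 4) = Add(Mul(D, Pow(5, Rational(1, 2))), 4) = Add(4, Mul(D, Pow(5, Rational(1, 2)))))
Add(Add(2037091, Function('w')(Add(422, -608), -753)), 311595) = Add(Add(2037091, Add(4, Mul(Add(422, -608), Pow(5, Rational(1, 2))))), 311595) = Add(Add(2037091, Add(4, Mul(-186, Pow(5, Rational(1, 2))))), 311595) = Add(Add(2037095, Mul(-186, Pow(5, Rational(1, 2)))), 311595) = Add(2348690, Mul(-186, Pow(5, Rational(1, 2))))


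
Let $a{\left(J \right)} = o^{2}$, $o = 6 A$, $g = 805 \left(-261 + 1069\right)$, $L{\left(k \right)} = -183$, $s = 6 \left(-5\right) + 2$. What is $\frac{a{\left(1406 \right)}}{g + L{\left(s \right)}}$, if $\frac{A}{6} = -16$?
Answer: $\frac{331776}{650257} \approx 0.51022$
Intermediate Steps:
$A = -96$ ($A = 6 \left(-16\right) = -96$)
$s = -28$ ($s = -30 + 2 = -28$)
$g = 650440$ ($g = 805 \cdot 808 = 650440$)
$o = -576$ ($o = 6 \left(-96\right) = -576$)
$a{\left(J \right)} = 331776$ ($a{\left(J \right)} = \left(-576\right)^{2} = 331776$)
$\frac{a{\left(1406 \right)}}{g + L{\left(s \right)}} = \frac{331776}{650440 - 183} = \frac{331776}{650257}$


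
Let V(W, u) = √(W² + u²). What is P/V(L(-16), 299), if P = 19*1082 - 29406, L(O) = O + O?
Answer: -8848*√3617/18085 ≈ -29.424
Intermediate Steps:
L(O) = 2*O
P = -8848 (P = 20558 - 29406 = -8848)
P/V(L(-16), 299) = -8848/√((2*(-16))² + 299²) = -8848/√((-32)² + 89401) = -8848/√(1024 + 89401) = -8848*√3617/18085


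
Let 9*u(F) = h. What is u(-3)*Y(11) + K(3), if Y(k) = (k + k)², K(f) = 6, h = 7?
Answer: 3442/9 ≈ 382.44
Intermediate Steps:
Y(k) = 4*k² (Y(k) = (2*k)² = 4*k²)
u(F) = 7/9 (u(F) = (⅑)*7 = 7/9)
u(-3)*Y(11) + K(3) = 7*(4*11²)/9 + 6 = 7*(4*121)/9 + 6 = (7/9)*484 + 6 = 3388/9 + 6 = 3442/9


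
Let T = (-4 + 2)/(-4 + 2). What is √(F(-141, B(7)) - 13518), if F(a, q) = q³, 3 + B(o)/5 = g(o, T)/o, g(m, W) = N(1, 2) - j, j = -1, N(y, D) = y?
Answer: I*√38458343/49 ≈ 126.56*I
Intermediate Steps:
T = 1 (T = -2/(-2) = -2*(-½) = 1)
g(m, W) = 2 (g(m, W) = 1 - 1*(-1) = 1 + 1 = 2)
B(o) = -15 + 10/o (B(o) = -15 + 5*(2/o) = -15 + 10/o)
√(F(-141, B(7)) - 13518) = √((-15 + 10/7)³ - 13518) = √((-95/7)³ - 13518) = √(-857375/343 - 13518) = √(-5494049/343) = I*√38458343/49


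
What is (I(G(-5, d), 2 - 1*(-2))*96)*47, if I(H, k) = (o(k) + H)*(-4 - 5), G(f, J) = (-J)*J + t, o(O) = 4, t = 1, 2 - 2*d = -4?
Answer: 162432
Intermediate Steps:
d = 3 (d = 1 - ½*(-4) = 1 + 2 = 3)
G(f, J) = 1 - J² (G(f, J) = (-J)*J + 1 = -J² + 1 = 1 - J²)
I(H, k) = -36 - 9*H (I(H, k) = (4 + H)*(-4 - 5) = (4 + H)*(-9) = -36 - 9*H)
(I(G(-5, d), 2 - 1*(-2))*96)*47 = ((-36 - 9*(1 - 1*3²))*96)*47 = ((-36 - 9*(1 - 1*9))*96)*47 = ((-36 - 9*(1 - 9))*96)*47 = ((-36 - 9*(-8))*96)*47 = ((-36 + 72)*96)*47 = (36*96)*47 = 3456*47 = 162432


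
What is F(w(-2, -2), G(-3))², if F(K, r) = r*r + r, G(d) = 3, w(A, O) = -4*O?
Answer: 144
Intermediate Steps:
F(K, r) = r + r² (F(K, r) = r² + r = r + r²)
F(w(-2, -2), G(-3))² = (3*(1 + 3))² = (3*4)² = 12² = 144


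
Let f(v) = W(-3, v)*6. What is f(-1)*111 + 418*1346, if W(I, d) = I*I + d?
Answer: 567956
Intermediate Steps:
W(I, d) = d + I² (W(I, d) = I² + d = d + I²)
f(v) = 54 + 6*v (f(v) = (v + (-3)²)*6 = (v + 9)*6 = (9 + v)*6 = 54 + 6*v)
f(-1)*111 + 418*1346 = (54 + 6*(-1))*111 + 418*1346 = (54 - 6)*111 + 562628 = 48*111 + 562628 = 5328 + 562628 = 567956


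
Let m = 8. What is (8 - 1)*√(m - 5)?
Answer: 7*√3 ≈ 12.124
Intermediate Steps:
(8 - 1)*√(m - 5) = (8 - 1)*√(8 - 5) = 7*√3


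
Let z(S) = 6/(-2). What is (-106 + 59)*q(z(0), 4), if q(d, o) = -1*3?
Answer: 141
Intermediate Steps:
z(S) = -3 (z(S) = 6*(-½) = -3)
q(d, o) = -3
(-106 + 59)*q(z(0), 4) = (-106 + 59)*(-3) = -47*(-3) = 141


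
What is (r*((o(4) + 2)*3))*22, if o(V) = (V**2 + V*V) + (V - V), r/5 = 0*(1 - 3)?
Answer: 0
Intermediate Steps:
r = 0 (r = 5*(0*(1 - 3)) = 5*(0*(-2)) = 5*0 = 0)
o(V) = 2*V**2 (o(V) = (V**2 + V**2) + 0 = 2*V**2 + 0 = 2*V**2)
(r*((o(4) + 2)*3))*22 = (0*((2*4**2 + 2)*3))*22 = (0*((2*16 + 2)*3))*22 = (0*((32 + 2)*3))*22 = (0*(34*3))*22 = (0*102)*22 = 0*22 = 0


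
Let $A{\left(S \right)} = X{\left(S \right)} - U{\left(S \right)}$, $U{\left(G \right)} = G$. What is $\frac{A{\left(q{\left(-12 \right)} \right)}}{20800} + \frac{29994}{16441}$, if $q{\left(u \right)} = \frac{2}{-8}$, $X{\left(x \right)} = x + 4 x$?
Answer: $\frac{623858759}{341972800} \approx 1.8243$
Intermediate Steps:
$X{\left(x \right)} = 5 x$
$q{\left(u \right)} = - \frac{1}{4}$ ($q{\left(u \right)} = 2 \left(- \frac{1}{8}\right) = - \frac{1}{4}$)
$A{\left(S \right)} = 4 S$ ($A{\left(S \right)} = 5 S - S = 4 S$)
$\frac{A{\left(q{\left(-12 \right)} \right)}}{20800} + \frac{29994}{16441} = \frac{4 \left(- \frac{1}{4}\right)}{20800} + \frac{29994}{16441} = \left(-1\right) \frac{1}{20800} + 29994 \cdot \frac{1}{16441} = - \frac{1}{20800} + \frac{29994}{16441} = \frac{623858759}{341972800}$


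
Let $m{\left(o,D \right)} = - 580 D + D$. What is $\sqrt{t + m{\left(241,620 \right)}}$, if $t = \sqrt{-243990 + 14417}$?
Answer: $\sqrt{-358980 + i \sqrt{229573}} \approx 0.4 + 599.15 i$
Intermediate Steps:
$m{\left(o,D \right)} = - 579 D$
$t = i \sqrt{229573}$ ($t = \sqrt{-229573} = i \sqrt{229573} \approx 479.14 i$)
$\sqrt{t + m{\left(241,620 \right)}} = \sqrt{i \sqrt{229573} - 358980} = \sqrt{-358980 + i \sqrt{229573}}$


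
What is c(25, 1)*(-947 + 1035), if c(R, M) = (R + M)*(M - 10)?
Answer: -20592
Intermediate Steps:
c(R, M) = (-10 + M)*(M + R) (c(R, M) = (M + R)*(-10 + M) = (-10 + M)*(M + R))
c(25, 1)*(-947 + 1035) = (1**2 - 10*1 - 10*25 + 1*25)*(-947 + 1035) = (1 - 10 - 250 + 25)*88 = -234*88 = -20592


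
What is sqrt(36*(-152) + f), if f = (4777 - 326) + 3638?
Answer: sqrt(2617) ≈ 51.157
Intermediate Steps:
f = 8089 (f = 4451 + 3638 = 8089)
sqrt(36*(-152) + f) = sqrt(36*(-152) + 8089) = sqrt(-5472 + 8089) = sqrt(2617)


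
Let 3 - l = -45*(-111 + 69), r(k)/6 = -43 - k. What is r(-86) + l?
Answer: -1629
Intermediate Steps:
r(k) = -258 - 6*k (r(k) = 6*(-43 - k) = -258 - 6*k)
l = -1887 (l = 3 - (-45)*(-111 + 69) = 3 - (-45)*(-42) = 3 - 1*1890 = 3 - 1890 = -1887)
r(-86) + l = (-258 - 6*(-86)) - 1887 = (-258 + 516) - 1887 = 258 - 1887 = -1629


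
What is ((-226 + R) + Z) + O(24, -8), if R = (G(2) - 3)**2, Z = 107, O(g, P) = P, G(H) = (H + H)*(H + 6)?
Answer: 714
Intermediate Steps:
G(H) = 2*H*(6 + H) (G(H) = (2*H)*(6 + H) = 2*H*(6 + H))
R = 841 (R = (2*2*(6 + 2) - 3)**2 = (2*2*8 - 3)**2 = (32 - 3)**2 = 29**2 = 841)
((-226 + R) + Z) + O(24, -8) = ((-226 + 841) + 107) - 8 = (615 + 107) - 8 = 722 - 8 = 714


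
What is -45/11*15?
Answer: -675/11 ≈ -61.364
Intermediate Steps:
-45/11*15 = -675/11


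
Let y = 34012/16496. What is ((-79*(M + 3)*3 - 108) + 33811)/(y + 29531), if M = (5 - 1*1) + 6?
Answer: 126285128/121794347 ≈ 1.0369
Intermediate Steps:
y = 8503/4124 (y = 34012*(1/16496) = 8503/4124 ≈ 2.0618)
M = 10 (M = (5 - 1) + 6 = 4 + 6 = 10)
((-79*(M + 3)*3 - 108) + 33811)/(y + 29531) = ((-79*(10 + 3)*3 - 108) + 33811)/(8503/4124 + 29531) = ((-1027*3 - 108) + 33811)/(121794347/4124) = ((-79*39 - 108) + 33811)*(4124/121794347) = ((-3081 - 108) + 33811)*(4124/121794347) = (-3189 + 33811)*(4124/121794347) = 30622*(4124/121794347) = 126285128/121794347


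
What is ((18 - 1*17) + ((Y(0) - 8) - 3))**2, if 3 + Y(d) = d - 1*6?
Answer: 361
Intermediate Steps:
Y(d) = -9 + d (Y(d) = -3 + (d - 1*6) = -3 + (d - 6) = -3 + (-6 + d) = -9 + d)
((18 - 1*17) + ((Y(0) - 8) - 3))**2 = ((18 - 1*17) + (((-9 + 0) - 8) - 3))**2 = ((18 - 17) + ((-9 - 8) - 3))**2 = (1 + (-17 - 3))**2 = (1 - 20)**2 = (-19)**2 = 361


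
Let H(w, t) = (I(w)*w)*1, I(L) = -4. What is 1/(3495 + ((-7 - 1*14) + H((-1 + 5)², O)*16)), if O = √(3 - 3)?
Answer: 1/2450 ≈ 0.00040816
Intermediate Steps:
O = 0 (O = √0 = 0)
H(w, t) = -4*w (H(w, t) = -4*w*1 = -4*w)
1/(3495 + ((-7 - 1*14) + H((-1 + 5)², O)*16)) = 1/(3495 + ((-7 - 1*14) - 4*(-1 + 5)²*16)) = 1/(3495 + ((-7 - 14) - 4*4²*16)) = 1/(3495 + (-21 - 4*16*16)) = 1/(3495 + (-21 - 64*16)) = 1/(3495 + (-21 - 1024)) = 1/(3495 - 1045) = 1/2450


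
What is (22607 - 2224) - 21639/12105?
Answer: 82238192/4035 ≈ 20381.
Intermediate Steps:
(22607 - 2224) - 21639/12105 = 20383 - 21639*1/12105 = 20383 - 7213/4035 = 82238192/4035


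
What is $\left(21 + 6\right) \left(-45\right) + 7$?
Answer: $-1208$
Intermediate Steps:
$\left(21 + 6\right) \left(-45\right) + 7 = 27 \left(-45\right) + 7 = -1215 + 7 = -1208$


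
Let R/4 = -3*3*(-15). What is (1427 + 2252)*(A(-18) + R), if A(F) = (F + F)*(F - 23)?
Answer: 7416864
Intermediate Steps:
R = 540 (R = 4*(-3*3*(-15)) = 4*(-9*(-15)) = 4*135 = 540)
A(F) = 2*F*(-23 + F) (A(F) = (2*F)*(-23 + F) = 2*F*(-23 + F))
(1427 + 2252)*(A(-18) + R) = (1427 + 2252)*(2*(-18)*(-23 - 18) + 540) = 3679*(2*(-18)*(-41) + 540) = 3679*(1476 + 540) = 3679*2016 = 7416864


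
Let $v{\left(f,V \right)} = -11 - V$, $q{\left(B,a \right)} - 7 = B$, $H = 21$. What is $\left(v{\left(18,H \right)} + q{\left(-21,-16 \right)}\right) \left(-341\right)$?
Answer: $15686$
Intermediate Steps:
$q{\left(B,a \right)} = 7 + B$
$\left(v{\left(18,H \right)} + q{\left(-21,-16 \right)}\right) \left(-341\right) = \left(\left(-11 - 21\right) + \left(7 - 21\right)\right) \left(-341\right) = \left(\left(-11 - 21\right) - 14\right) \left(-341\right) = \left(-32 - 14\right) \left(-341\right) = \left(-46\right) \left(-341\right) = 15686$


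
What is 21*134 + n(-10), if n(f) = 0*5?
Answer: 2814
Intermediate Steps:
n(f) = 0
21*134 + n(-10) = 21*134 + 0 = 2814 + 0 = 2814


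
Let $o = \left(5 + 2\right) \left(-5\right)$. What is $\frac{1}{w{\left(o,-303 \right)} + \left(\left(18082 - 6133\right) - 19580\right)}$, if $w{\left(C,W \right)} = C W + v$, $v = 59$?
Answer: $\frac{1}{3033} \approx 0.00032971$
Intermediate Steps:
$o = -35$ ($o = 7 \left(-5\right) = -35$)
$w{\left(C,W \right)} = 59 + C W$ ($w{\left(C,W \right)} = C W + 59 = 59 + C W$)
$\frac{1}{w{\left(o,-303 \right)} + \left(\left(18082 - 6133\right) - 19580\right)} = \frac{1}{\left(59 - -10605\right) + \left(\left(18082 - 6133\right) - 19580\right)} = \frac{1}{\left(59 + 10605\right) + \left(11949 - 19580\right)} = \frac{1}{10664 - 7631} = \frac{1}{3033}$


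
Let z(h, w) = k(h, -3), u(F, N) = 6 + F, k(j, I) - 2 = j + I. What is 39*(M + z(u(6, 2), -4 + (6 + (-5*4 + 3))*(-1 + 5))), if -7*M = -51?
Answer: 4992/7 ≈ 713.14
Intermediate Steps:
k(j, I) = 2 + I + j (k(j, I) = 2 + (j + I) = 2 + (I + j) = 2 + I + j)
M = 51/7 (M = -1/7*(-51) = 51/7 ≈ 7.2857)
z(h, w) = -1 + h (z(h, w) = 2 - 3 + h = -1 + h)
39*(M + z(u(6, 2), -4 + (6 + (-5*4 + 3))*(-1 + 5))) = 39*(51/7 + (-1 + (6 + 6))) = 39*(51/7 + (-1 + 12)) = 39*(51/7 + 11) = 39*(128/7) = 4992/7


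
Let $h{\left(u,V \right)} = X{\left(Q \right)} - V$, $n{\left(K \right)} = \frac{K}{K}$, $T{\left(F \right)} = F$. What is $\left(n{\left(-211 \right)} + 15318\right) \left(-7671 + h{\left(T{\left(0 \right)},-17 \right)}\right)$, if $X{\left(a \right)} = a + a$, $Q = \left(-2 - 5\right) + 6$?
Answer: $-117282264$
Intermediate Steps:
$n{\left(K \right)} = 1$
$Q = -1$ ($Q = -7 + 6 = -1$)
$X{\left(a \right)} = 2 a$
$h{\left(u,V \right)} = -2 - V$ ($h{\left(u,V \right)} = 2 \left(-1\right) - V = -2 - V$)
$\left(n{\left(-211 \right)} + 15318\right) \left(-7671 + h{\left(T{\left(0 \right)},-17 \right)}\right) = \left(1 + 15318\right) \left(-7671 - -15\right) = 15319 \left(-7671 + \left(-2 + 17\right)\right) = 15319 \left(-7671 + 15\right) = 15319 \left(-7656\right) = -117282264$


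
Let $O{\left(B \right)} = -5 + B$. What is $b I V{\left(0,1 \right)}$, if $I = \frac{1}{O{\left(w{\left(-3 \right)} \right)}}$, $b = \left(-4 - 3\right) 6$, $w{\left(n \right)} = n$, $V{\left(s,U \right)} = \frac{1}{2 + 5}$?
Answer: $\frac{3}{4} \approx 0.75$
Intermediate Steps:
$V{\left(s,U \right)} = \frac{1}{7}$
$b = -42$ ($b = \left(-7\right) 6 = -42$)
$I = - \frac{1}{8}$ ($I = \frac{1}{-5 - 3} = \frac{1}{-8} = - \frac{1}{8} \approx -0.125$)
$b I V{\left(0,1 \right)} = \left(-42\right) \left(- \frac{1}{8}\right) \frac{1}{7} = \frac{21}{4} \cdot \frac{1}{7} = \frac{3}{4}$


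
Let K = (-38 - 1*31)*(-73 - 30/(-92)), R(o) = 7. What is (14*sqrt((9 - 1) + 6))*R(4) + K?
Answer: 10029/2 + 98*sqrt(14) ≈ 5381.2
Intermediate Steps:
K = 10029/2 (K = (-38 - 31)*(-73 - 30*(-1/92)) = -69*(-73 + 15/46) = -69*(-3343/46) = 10029/2 ≈ 5014.5)
(14*sqrt((9 - 1) + 6))*R(4) + K = (14*sqrt((9 - 1) + 6))*7 + 10029/2 = (14*sqrt(8 + 6))*7 + 10029/2 = (14*sqrt(14))*7 + 10029/2 = 98*sqrt(14) + 10029/2 = 10029/2 + 98*sqrt(14)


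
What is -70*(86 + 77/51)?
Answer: -312410/51 ≈ -6125.7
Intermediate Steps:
-70*(86 + 77/51) = -70*4463/51 = -312410/51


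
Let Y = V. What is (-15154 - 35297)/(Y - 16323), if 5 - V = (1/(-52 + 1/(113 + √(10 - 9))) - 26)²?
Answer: 1772309777379/597022965278 ≈ 2.9686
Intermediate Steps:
V = -23606928011/35129329 (V = 5 - (1/(-52 + 1/(113 + √(10 - 9))) - 26)² = 5 - (1/(-52 + 1/(113 + √1)) - 26)² = 5 - (1/(-52 + 1/(113 + 1)) - 26)² = 5 - (1/(-52 + 1/114) - 26)² = 5 - (1/(-5927/114) - 26)² = 5 - (-114/5927 - 26)² = 5 - (-154216/5927)² = 5 - 1*23782574656/35129329 = 5 - 23782574656/35129329 = -23606928011/35129329 ≈ -672.00)
Y = -23606928011/35129329 ≈ -672.00
(-15154 - 35297)/(Y - 16323) = (-15154 - 35297)/(-23606928011/35129329 - 16323) = -50451/(-597022965278/35129329) = -50451*(-35129329/597022965278) = 1772309777379/597022965278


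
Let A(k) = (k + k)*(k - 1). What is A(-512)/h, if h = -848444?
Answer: -131328/212111 ≈ -0.61915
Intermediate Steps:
A(k) = 2*k*(-1 + k) (A(k) = (2*k)*(-1 + k) = 2*k*(-1 + k))
A(-512)/h = (2*(-512)*(-1 - 512))/(-848444) = (2*(-512)*(-513))*(-1/848444) = 525312*(-1/848444) = -131328/212111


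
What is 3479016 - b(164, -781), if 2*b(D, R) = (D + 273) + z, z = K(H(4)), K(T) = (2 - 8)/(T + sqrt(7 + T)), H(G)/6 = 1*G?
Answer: 3791889419/1090 - 3*sqrt(31)/545 ≈ 3.4788e+6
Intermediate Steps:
H(G) = 6*G (H(G) = 6*(1*G) = 6*G)
K(T) = -6/(T + sqrt(7 + T))
z = -6/(24 + sqrt(31)) (z = -6/(6*4 + sqrt(7 + 6*4)) = -6/(24 + sqrt(7 + 24)) = -6/(24 + sqrt(31)) ≈ -0.20292)
b(D, R) = 148641/1090 + D/2 + 3*sqrt(31)/545 (b(D, R) = ((D + 273) + (-144/545 + 6*sqrt(31)/545))/2 = ((273 + D) + (-144/545 + 6*sqrt(31)/545))/2 = (148641/545 + D + 6*sqrt(31)/545)/2 = 148641/1090 + D/2 + 3*sqrt(31)/545)
3479016 - b(164, -781) = 3479016 - (148641/1090 + (1/2)*164 + 3*sqrt(31)/545) = 3479016 - (148641/1090 + 82 + 3*sqrt(31)/545) = 3479016 - (238021/1090 + 3*sqrt(31)/545) = 3479016 + (-238021/1090 - 3*sqrt(31)/545) = 3791889419/1090 - 3*sqrt(31)/545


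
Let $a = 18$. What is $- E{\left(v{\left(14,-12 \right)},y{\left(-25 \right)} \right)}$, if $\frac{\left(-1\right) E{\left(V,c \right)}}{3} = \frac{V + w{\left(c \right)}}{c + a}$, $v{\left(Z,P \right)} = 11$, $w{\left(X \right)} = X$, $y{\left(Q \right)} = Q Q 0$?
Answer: $\frac{11}{6} \approx 1.8333$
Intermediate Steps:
$y{\left(Q \right)} = 0$ ($y{\left(Q \right)} = Q^{2} \cdot 0 = 0$)
$E{\left(V,c \right)} = - \frac{3 \left(V + c\right)}{18 + c}$ ($E{\left(V,c \right)} = - 3 \frac{V + c}{c + 18} = - 3 \frac{V + c}{18 + c} = - \frac{3 \left(V + c\right)}{18 + c}$)
$- E{\left(v{\left(14,-12 \right)},y{\left(-25 \right)} \right)} = - \frac{3 \left(\left(-1\right) 11 - 0\right)}{18 + 0} = - \frac{3 \left(-11 + 0\right)}{18} = - \frac{3 \left(-11\right)}{18} = \left(-1\right) \left(- \frac{11}{6}\right) = \frac{11}{6}$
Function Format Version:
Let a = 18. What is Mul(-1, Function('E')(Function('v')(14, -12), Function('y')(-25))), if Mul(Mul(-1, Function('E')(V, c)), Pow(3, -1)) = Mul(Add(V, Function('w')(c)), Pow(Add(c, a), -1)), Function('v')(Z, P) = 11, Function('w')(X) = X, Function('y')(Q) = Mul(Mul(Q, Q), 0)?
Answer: Rational(11, 6) ≈ 1.8333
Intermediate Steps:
Function('y')(Q) = 0 (Function('y')(Q) = Mul(Pow(Q, 2), 0) = 0)
Function('E')(V, c) = Mul(-3, Pow(Add(18, c), -1), Add(V, c)) (Function('E')(V, c) = Mul(-3, Mul(Add(V, c), Pow(Add(c, 18), -1))) = Mul(-3, Mul(Add(V, c), Pow(Add(18, c), -1))) = Mul(-3, Mul(Pow(Add(18, c), -1), Add(V, c))) = Mul(-3, Pow(Add(18, c), -1), Add(V, c)))
Mul(-1, Function('E')(Function('v')(14, -12), Function('y')(-25))) = Mul(-1, Mul(3, Pow(Add(18, 0), -1), Add(Mul(-1, 11), Mul(-1, 0)))) = Mul(-1, Mul(3, Pow(18, -1), Add(-11, 0))) = Mul(-1, Mul(3, Rational(1, 18), -11)) = Mul(-1, Rational(-11, 6)) = Rational(11, 6)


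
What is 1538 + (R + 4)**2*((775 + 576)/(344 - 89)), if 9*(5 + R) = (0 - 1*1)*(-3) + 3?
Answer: 3531061/2295 ≈ 1538.6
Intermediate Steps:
R = -13/3 (R = -5 + ((0 - 1*1)*(-3) + 3)/9 = -5 + ((0 - 1)*(-3) + 3)/9 = -5 + (-1*(-3) + 3)/9 = -5 + (3 + 3)/9 = -5 + (1/9)*6 = -5 + 2/3 = -13/3 ≈ -4.3333)
1538 + (R + 4)**2*((775 + 576)/(344 - 89)) = 1538 + (-13/3 + 4)**2*((775 + 576)/(344 - 89)) = 1538 + (-1/3)**2*(1351/255) = 1538 + (1351*(1/255))/9 = 1538 + (1/9)*(1351/255) = 1538 + 1351/2295 = 3531061/2295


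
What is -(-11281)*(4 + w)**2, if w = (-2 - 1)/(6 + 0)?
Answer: 552769/4 ≈ 1.3819e+5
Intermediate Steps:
w = -1/2 (w = -3/6 = -3*1/6 = -1/2 ≈ -0.50000)
-(-11281)*(4 + w)**2 = -(-11281)*(4 - 1/2)**2 = -(-11281)*(7/2)**2 = -(-11281)*49/4 = -11281*(-49/4) = 552769/4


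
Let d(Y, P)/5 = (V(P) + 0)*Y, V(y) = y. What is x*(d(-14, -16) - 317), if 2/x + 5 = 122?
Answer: 1606/117 ≈ 13.727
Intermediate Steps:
x = 2/117 (x = 2/(-5 + 122) = 2/117 ≈ 0.017094)
d(Y, P) = 5*P*Y (d(Y, P) = 5*((P + 0)*Y) = 5*(P*Y) = 5*P*Y)
x*(d(-14, -16) - 317) = 2*(5*(-16)*(-14) - 317)/117 = 2*(1120 - 317)/117 = (2/117)*803 = 1606/117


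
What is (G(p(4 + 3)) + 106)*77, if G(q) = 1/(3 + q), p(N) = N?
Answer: 81697/10 ≈ 8169.7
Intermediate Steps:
(G(p(4 + 3)) + 106)*77 = (1/(3 + (4 + 3)) + 106)*77 = (1/(3 + 7) + 106)*77 = (1/10 + 106)*77 = (⅒ + 106)*77 = (1061/10)*77 = 81697/10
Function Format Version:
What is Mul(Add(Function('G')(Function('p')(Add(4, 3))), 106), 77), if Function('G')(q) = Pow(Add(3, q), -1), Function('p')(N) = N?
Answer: Rational(81697, 10) ≈ 8169.7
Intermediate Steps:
Mul(Add(Function('G')(Function('p')(Add(4, 3))), 106), 77) = Mul(Add(Pow(Add(3, Add(4, 3)), -1), 106), 77) = Mul(Add(Pow(Add(3, 7), -1), 106), 77) = Mul(Add(Pow(10, -1), 106), 77) = Mul(Add(Rational(1, 10), 106), 77) = Mul(Rational(1061, 10), 77) = Rational(81697, 10)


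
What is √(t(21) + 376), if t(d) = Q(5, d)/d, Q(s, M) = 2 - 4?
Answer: √165774/21 ≈ 19.388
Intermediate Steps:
Q(s, M) = -2
t(d) = -2/d
√(t(21) + 376) = √(-2/21 + 376) = √(7894/21) = √165774/21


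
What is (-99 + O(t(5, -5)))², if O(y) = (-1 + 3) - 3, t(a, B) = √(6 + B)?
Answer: 10000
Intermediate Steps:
O(y) = -1 (O(y) = 2 - 3 = -1)
(-99 + O(t(5, -5)))² = (-99 - 1)² = (-100)² = 10000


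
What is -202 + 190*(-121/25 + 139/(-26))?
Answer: -138929/65 ≈ -2137.4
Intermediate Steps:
-202 + 190*(-121/25 + 139/(-26)) = -202 + 190*(-121*1/25 + 139*(-1/26)) = -202 + 190*(-121/25 - 139/26) = -202 + 190*(-6621/650) = -202 - 125799/65 = -138929/65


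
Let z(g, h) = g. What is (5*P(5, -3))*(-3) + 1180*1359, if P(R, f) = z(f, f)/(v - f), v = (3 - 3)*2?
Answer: 1603635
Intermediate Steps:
v = 0 (v = 0*2 = 0)
P(R, f) = -1 (P(R, f) = f/(0 - f) = f/((-f)) = f*(-1/f) = -1)
(5*P(5, -3))*(-3) + 1180*1359 = (5*(-1))*(-3) + 1180*1359 = -5*(-3) + 1603620 = 15 + 1603620 = 1603635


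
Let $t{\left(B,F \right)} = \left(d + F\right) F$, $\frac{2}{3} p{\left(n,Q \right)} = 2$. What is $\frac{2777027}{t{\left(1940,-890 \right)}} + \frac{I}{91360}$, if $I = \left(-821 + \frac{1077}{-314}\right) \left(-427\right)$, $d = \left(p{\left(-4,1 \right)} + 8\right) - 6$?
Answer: $\frac{16672987495513}{2259534705600} \approx 7.3789$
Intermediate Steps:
$p{\left(n,Q \right)} = 3$ ($p{\left(n,Q \right)} = \frac{3}{2} \cdot 2 = 3$)
$d = 5$ ($d = \left(3 + 8\right) - 6 = 11 - 6 = 5$)
$t{\left(B,F \right)} = F \left(5 + F\right)$ ($t{\left(B,F \right)} = \left(5 + F\right) F = F \left(5 + F\right)$)
$I = \frac{110537917}{314}$ ($I = \left(-821 + 1077 \left(- \frac{1}{314}\right)\right) \left(-427\right) = \left(-821 - \frac{1077}{314}\right) \left(-427\right) = \left(- \frac{258871}{314}\right) \left(-427\right) = \frac{110537917}{314} \approx 3.5203 \cdot 10^{5}$)
$\frac{2777027}{t{\left(1940,-890 \right)}} + \frac{I}{91360} = \frac{2777027}{\left(-890\right) \left(5 - 890\right)} + \frac{110537917}{314 \cdot 91360} = \frac{2777027}{\left(-890\right) \left(-885\right)} + \frac{110537917}{314} \cdot \frac{1}{91360} = \frac{2777027}{787650} + \frac{110537917}{28687040} = \frac{16672987495513}{2259534705600}$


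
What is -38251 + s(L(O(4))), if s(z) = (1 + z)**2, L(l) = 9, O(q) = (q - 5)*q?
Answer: -38151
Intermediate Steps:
O(q) = q*(-5 + q) (O(q) = (-5 + q)*q = q*(-5 + q))
-38251 + s(L(O(4))) = -38251 + (1 + 9)**2 = -38251 + 10**2 = -38251 + 100 = -38151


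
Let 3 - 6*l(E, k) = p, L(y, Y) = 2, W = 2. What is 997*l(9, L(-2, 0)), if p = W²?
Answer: -997/6 ≈ -166.17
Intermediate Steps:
p = 4 (p = 2² = 4)
l(E, k) = -⅙ (l(E, k) = ½ - ⅙*4 = ½ - ⅔ = -⅙)
997*l(9, L(-2, 0)) = 997*(-⅙) = -997/6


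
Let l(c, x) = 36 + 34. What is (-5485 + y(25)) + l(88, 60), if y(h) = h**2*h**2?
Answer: 385210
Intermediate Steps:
l(c, x) = 70
y(h) = h**4
(-5485 + y(25)) + l(88, 60) = (-5485 + 25**4) + 70 = (-5485 + 390625) + 70 = 385140 + 70 = 385210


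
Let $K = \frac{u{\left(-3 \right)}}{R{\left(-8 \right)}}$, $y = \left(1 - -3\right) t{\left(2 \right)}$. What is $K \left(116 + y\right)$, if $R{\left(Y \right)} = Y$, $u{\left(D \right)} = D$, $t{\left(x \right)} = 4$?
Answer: $\frac{99}{2} \approx 49.5$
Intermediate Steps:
$y = 16$ ($y = \left(1 - -3\right) 4 = \left(1 + 3\right) 4 = 4 \cdot 4 = 16$)
$K = \frac{3}{8}$ ($K = - \frac{3}{-8} = \left(-3\right) \left(- \frac{1}{8}\right) = \frac{3}{8} \approx 0.375$)
$K \left(116 + y\right) = \frac{3 \left(116 + 16\right)}{8} = \frac{3}{8} \cdot 132 = \frac{99}{2}$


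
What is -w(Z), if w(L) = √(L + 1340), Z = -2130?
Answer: -I*√790 ≈ -28.107*I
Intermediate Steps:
w(L) = √(1340 + L)
-w(Z) = -√(1340 - 2130) = -√(-790) = -I*√790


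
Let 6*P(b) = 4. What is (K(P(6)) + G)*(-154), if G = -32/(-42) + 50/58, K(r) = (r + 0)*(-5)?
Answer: 7634/29 ≈ 263.24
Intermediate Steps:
P(b) = ⅔ (P(b) = (⅙)*4 = ⅔)
K(r) = -5*r (K(r) = r*(-5) = -5*r)
G = 989/609 (G = -32*(-1/42) + 50*(1/58) = 16/21 + 25/29 = 989/609 ≈ 1.6240)
(K(P(6)) + G)*(-154) = (-5*⅔ + 989/609)*(-154) = (-10/3 + 989/609)*(-154) = -347/203*(-154) = 7634/29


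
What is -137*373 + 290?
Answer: -50811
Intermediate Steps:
-137*373 + 290 = -51101 + 290 = -50811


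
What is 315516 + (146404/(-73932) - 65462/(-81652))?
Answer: 238083369334975/754586958 ≈ 3.1552e+5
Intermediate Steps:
315516 + (146404/(-73932) - 65462/(-81652)) = 315516 + (146404*(-1/73932) - 65462*(-1/81652)) = 315516 + (-36601/18483 + 32731/40826) = 315516 - 889305353/754586958 = 238083369334975/754586958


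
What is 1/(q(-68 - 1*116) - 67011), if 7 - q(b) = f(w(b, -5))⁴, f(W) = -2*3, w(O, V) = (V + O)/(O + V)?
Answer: -1/68300 ≈ -1.4641e-5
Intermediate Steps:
w(O, V) = 1 (w(O, V) = (O + V)/(O + V) = 1)
f(W) = -6
q(b) = -1289 (q(b) = 7 - 1*(-6)⁴ = 7 - 1*1296 = 7 - 1296 = -1289)
1/(q(-68 - 1*116) - 67011) = 1/(-1289 - 67011) = 1/(-68300) = -1/68300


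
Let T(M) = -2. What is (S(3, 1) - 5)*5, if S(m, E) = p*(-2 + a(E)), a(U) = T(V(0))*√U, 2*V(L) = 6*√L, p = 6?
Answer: -145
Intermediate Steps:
V(L) = 3*√L (V(L) = (6*√L)/2 = 3*√L)
a(U) = -2*√U
S(m, E) = -12 - 12*√E (S(m, E) = 6*(-2 - 2*√E) = -12 - 12*√E)
(S(3, 1) - 5)*5 = ((-12 - 12*√1) - 5)*5 = ((-12 - 12*1) - 5)*5 = ((-12 - 12) - 5)*5 = (-24 - 5)*5 = -29*5 = -145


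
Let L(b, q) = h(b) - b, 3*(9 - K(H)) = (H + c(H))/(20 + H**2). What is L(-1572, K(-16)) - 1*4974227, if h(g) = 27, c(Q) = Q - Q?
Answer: -4972628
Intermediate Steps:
c(Q) = 0
K(H) = 9 - H/(3*(20 + H**2)) (K(H) = 9 - (H + 0)/(3*(20 + H**2)) = 9 - H/(3*(20 + H**2)))
L(b, q) = 27 - b
L(-1572, K(-16)) - 1*4974227 = (27 - 1*(-1572)) - 1*4974227 = (27 + 1572) - 4974227 = 1599 - 4974227 = -4972628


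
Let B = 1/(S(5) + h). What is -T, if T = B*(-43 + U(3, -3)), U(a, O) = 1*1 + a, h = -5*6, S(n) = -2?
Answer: -39/32 ≈ -1.2188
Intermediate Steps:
h = -30
U(a, O) = 1 + a
B = -1/32 (B = 1/(-2 - 30) = 1/(-32) = -1/32 ≈ -0.031250)
T = 39/32 (T = -(-43 + (1 + 3))/32 = -(-43 + 4)/32 = -1/32*(-39) = 39/32 ≈ 1.2188)
-T = -1*39/32 = -39/32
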